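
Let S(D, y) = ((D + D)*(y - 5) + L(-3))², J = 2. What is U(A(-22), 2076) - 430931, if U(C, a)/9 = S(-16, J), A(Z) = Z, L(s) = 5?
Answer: -339122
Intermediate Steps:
S(D, y) = (5 + 2*D*(-5 + y))² (S(D, y) = ((D + D)*(y - 5) + 5)² = ((2*D)*(-5 + y) + 5)² = (2*D*(-5 + y) + 5)² = (5 + 2*D*(-5 + y))²)
U(C, a) = 91809 (U(C, a) = 9*(5 - 10*(-16) + 2*(-16)*2)² = 9*(5 + 160 - 64)² = 9*101² = 9*10201 = 91809)
U(A(-22), 2076) - 430931 = 91809 - 430931 = -339122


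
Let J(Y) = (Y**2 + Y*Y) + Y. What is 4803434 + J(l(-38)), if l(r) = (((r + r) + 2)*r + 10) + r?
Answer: 20307530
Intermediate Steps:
l(r) = 10 + r + r*(2 + 2*r) (l(r) = ((2*r + 2)*r + 10) + r = ((2 + 2*r)*r + 10) + r = (r*(2 + 2*r) + 10) + r = (10 + r*(2 + 2*r)) + r = 10 + r + r*(2 + 2*r))
J(Y) = Y + 2*Y**2 (J(Y) = (Y**2 + Y**2) + Y = 2*Y**2 + Y = Y + 2*Y**2)
4803434 + J(l(-38)) = 4803434 + (10 + 2*(-38)**2 + 3*(-38))*(1 + 2*(10 + 2*(-38)**2 + 3*(-38))) = 4803434 + (10 + 2*1444 - 114)*(1 + 2*(10 + 2*1444 - 114)) = 4803434 + (10 + 2888 - 114)*(1 + 2*(10 + 2888 - 114)) = 4803434 + 2784*(1 + 2*2784) = 4803434 + 2784*(1 + 5568) = 4803434 + 2784*5569 = 4803434 + 15504096 = 20307530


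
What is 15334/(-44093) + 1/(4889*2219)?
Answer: -23764826243/68335904609 ≈ -0.34776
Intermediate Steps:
15334/(-44093) + 1/(4889*2219) = 15334*(-1/44093) + (1/4889)*(1/2219) = -15334/44093 + 1/10848691 = -23764826243/68335904609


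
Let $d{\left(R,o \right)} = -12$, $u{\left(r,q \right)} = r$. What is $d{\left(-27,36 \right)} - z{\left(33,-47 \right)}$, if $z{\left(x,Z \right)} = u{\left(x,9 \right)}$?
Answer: $-45$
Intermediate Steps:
$z{\left(x,Z \right)} = x$
$d{\left(-27,36 \right)} - z{\left(33,-47 \right)} = -12 - 33 = -45$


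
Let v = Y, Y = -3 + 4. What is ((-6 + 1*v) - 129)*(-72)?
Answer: 9648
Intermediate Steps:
Y = 1
v = 1
((-6 + 1*v) - 129)*(-72) = ((-6 + 1*1) - 129)*(-72) = ((-6 + 1) - 129)*(-72) = (-5 - 129)*(-72) = -134*(-72) = 9648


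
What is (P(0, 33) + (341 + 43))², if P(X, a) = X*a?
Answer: 147456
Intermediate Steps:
(P(0, 33) + (341 + 43))² = (0*33 + (341 + 43))² = (0 + 384)² = 384² = 147456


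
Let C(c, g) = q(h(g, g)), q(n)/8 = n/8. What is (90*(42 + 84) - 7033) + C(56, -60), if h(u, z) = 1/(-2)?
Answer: 8613/2 ≈ 4306.5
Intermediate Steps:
h(u, z) = -½
q(n) = n (q(n) = 8*(n/8) = n)
C(c, g) = -½
(90*(42 + 84) - 7033) + C(56, -60) = (90*(42 + 84) - 7033) - ½ = (90*126 - 7033) - ½ = (11340 - 7033) - ½ = 4307 - ½ = 8613/2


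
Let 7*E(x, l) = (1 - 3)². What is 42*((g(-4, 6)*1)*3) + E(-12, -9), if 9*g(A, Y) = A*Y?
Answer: -2348/7 ≈ -335.43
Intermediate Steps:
E(x, l) = 4/7 (E(x, l) = (1 - 3)²/7 = (⅐)*(-2)² = (⅐)*4 = 4/7)
g(A, Y) = A*Y/9 (g(A, Y) = (A*Y)/9 = A*Y/9)
42*((g(-4, 6)*1)*3) + E(-12, -9) = 42*((((⅑)*(-4)*6)*1)*3) + 4/7 = 42*(-8/3*1*3) + 4/7 = 42*(-8/3*3) + 4/7 = 42*(-8) + 4/7 = -336 + 4/7 = -2348/7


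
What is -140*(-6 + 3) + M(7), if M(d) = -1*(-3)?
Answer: 423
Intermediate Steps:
M(d) = 3
-140*(-6 + 3) + M(7) = -140*(-6 + 3) + 3 = -140*(-3) + 3 = 420 + 3 = 423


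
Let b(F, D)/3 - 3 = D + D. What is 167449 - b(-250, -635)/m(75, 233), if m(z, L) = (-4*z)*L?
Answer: 3901560433/23300 ≈ 1.6745e+5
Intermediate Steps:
b(F, D) = 9 + 6*D (b(F, D) = 9 + 3*(D + D) = 9 + 3*(2*D) = 9 + 6*D)
m(z, L) = -4*L*z
167449 - b(-250, -635)/m(75, 233) = 167449 - (9 + 6*(-635))/((-4*233*75)) = 167449 - (9 - 3810)/(-69900) = 167449 - (-3801)*(-1)/69900 = 167449 - 1*1267/23300 = 167449 - 1267/23300 = 3901560433/23300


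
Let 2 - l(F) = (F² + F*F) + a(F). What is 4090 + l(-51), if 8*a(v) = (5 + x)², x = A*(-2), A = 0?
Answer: -8905/8 ≈ -1113.1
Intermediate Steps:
x = 0 (x = 0*(-2) = 0)
a(v) = 25/8 (a(v) = (5 + 0)²/8 = (⅛)*5² = (⅛)*25 = 25/8)
l(F) = -9/8 - 2*F² (l(F) = 2 - ((F² + F*F) + 25/8) = 2 - ((F² + F²) + 25/8) = 2 - (2*F² + 25/8) = 2 - (25/8 + 2*F²) = 2 + (-25/8 - 2*F²) = -9/8 - 2*F²)
4090 + l(-51) = 4090 + (-9/8 - 2*(-51)²) = 4090 + (-9/8 - 2*2601) = 4090 + (-9/8 - 5202) = 4090 - 41625/8 = -8905/8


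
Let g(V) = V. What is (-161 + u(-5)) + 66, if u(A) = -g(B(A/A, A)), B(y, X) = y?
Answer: -96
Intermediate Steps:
u(A) = -1 (u(A) = -A/A = -1*1 = -1)
(-161 + u(-5)) + 66 = (-161 - 1) + 66 = -162 + 66 = -96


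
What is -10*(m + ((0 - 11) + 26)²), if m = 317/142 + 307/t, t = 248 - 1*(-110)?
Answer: -28987950/12709 ≈ -2280.9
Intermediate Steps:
t = 358 (t = 248 + 110 = 358)
m = 39270/12709 (m = 317/142 + 307/358 = 39270/12709 ≈ 3.0899)
-10*(m + ((0 - 11) + 26)²) = -10*(39270/12709 + ((0 - 11) + 26)²) = -10*(39270/12709 + (-11 + 26)²) = -10*(39270/12709 + 15²) = -10*(39270/12709 + 225) = -10*2898795/12709 = -28987950/12709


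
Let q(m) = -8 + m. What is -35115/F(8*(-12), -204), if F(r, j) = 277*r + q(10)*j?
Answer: 2341/1800 ≈ 1.3006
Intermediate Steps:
F(r, j) = 2*j + 277*r (F(r, j) = 277*r + (-8 + 10)*j = 277*r + 2*j = 2*j + 277*r)
-35115/F(8*(-12), -204) = -35115/(2*(-204) + 277*(8*(-12))) = -35115/(-408 + 277*(-96)) = -35115/(-408 - 26592) = -35115/(-27000) = -35115*(-1/27000) = 2341/1800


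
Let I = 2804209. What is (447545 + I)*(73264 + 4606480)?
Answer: 15217376270976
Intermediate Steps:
(447545 + I)*(73264 + 4606480) = (447545 + 2804209)*(73264 + 4606480) = 3251754*4679744 = 15217376270976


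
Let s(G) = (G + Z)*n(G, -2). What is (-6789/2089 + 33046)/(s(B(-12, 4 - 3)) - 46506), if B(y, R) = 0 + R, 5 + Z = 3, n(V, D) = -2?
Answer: -69026305/97146856 ≈ -0.71054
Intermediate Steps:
Z = -2 (Z = -5 + 3 = -2)
B(y, R) = R
s(G) = 4 - 2*G (s(G) = (G - 2)*(-2) = (-2 + G)*(-2) = 4 - 2*G)
(-6789/2089 + 33046)/(s(B(-12, 4 - 3)) - 46506) = (-6789/2089 + 33046)/((4 - 2*(4 - 3)) - 46506) = (-6789*1/2089 + 33046)/((4 - 2*1) - 46506) = (-6789/2089 + 33046)/((4 - 2) - 46506) = 69026305/(2089*(2 - 46506)) = (69026305/2089)/(-46504) = (69026305/2089)*(-1/46504) = -69026305/97146856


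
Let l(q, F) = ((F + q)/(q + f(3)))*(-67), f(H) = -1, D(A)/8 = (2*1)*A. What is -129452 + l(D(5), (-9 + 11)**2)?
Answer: -10232336/79 ≈ -1.2952e+5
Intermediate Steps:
D(A) = 16*A (D(A) = 8*((2*1)*A) = 8*(2*A) = 16*A)
l(q, F) = -67*(F + q)/(-1 + q) (l(q, F) = ((F + q)/(q - 1))*(-67) = ((F + q)/(-1 + q))*(-67) = -67*(F + q)/(-1 + q))
-129452 + l(D(5), (-9 + 11)**2) = -129452 + 67*(-(-9 + 11)**2 - 16*5)/(-1 + 16*5) = -129452 + 67*(-1*2**2 - 1*80)/(-1 + 80) = -129452 + 67*(-1*4 - 80)/79 = -129452 + 67*(1/79)*(-4 - 80) = -129452 + 67*(1/79)*(-84) = -129452 - 5628/79 = -10232336/79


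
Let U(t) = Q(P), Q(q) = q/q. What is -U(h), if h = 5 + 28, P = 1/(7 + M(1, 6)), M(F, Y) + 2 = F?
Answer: -1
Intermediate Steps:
M(F, Y) = -2 + F
P = ⅙ (P = 1/(7 + (-2 + 1)) = 1/(7 - 1) = 1/6 = ⅙ ≈ 0.16667)
Q(q) = 1
h = 33
U(t) = 1
-U(h) = -1*1 = -1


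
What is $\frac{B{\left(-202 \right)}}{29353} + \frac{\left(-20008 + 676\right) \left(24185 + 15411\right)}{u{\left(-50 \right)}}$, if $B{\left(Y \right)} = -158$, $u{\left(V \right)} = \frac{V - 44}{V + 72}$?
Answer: $\frac{247157208673550}{1379591} \approx 1.7915 \cdot 10^{8}$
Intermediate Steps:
$u{\left(V \right)} = \frac{-44 + V}{72 + V}$
$\frac{B{\left(-202 \right)}}{29353} + \frac{\left(-20008 + 676\right) \left(24185 + 15411\right)}{u{\left(-50 \right)}} = - \frac{158}{29353} + \frac{\left(-20008 + 676\right) \left(24185 + 15411\right)}{\frac{1}{72 - 50} \left(-44 - 50\right)} = \left(-158\right) \frac{1}{29353} + \frac{\left(-19332\right) 39596}{\frac{1}{22} \left(-94\right)} = - \frac{158}{29353} - \frac{765469872}{\frac{1}{22} \left(-94\right)} = - \frac{158}{29353} - \frac{765469872}{- \frac{47}{11}} = - \frac{158}{29353} - - \frac{8420168592}{47} = - \frac{158}{29353} + \frac{8420168592}{47} = \frac{247157208673550}{1379591}$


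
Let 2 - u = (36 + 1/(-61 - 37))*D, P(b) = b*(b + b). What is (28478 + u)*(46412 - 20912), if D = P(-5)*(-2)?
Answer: 40082685000/49 ≈ 8.1801e+8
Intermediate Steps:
P(b) = 2*b² (P(b) = b*(2*b) = 2*b²)
D = -100 (D = (2*(-5)²)*(-2) = (2*25)*(-2) = 50*(-2) = -100)
u = 176448/49 (u = 2 - (36 + 1/(-61 - 37))*(-100) = 2 - (36 + 1/(-98))*(-100) = 2 - (36 - 1/98)*(-100) = 2 - 3527*(-100)/98 = 2 - 1*(-176350/49) = 2 + 176350/49 = 176448/49 ≈ 3601.0)
(28478 + u)*(46412 - 20912) = (28478 + 176448/49)*(46412 - 20912) = (1571870/49)*25500 = 40082685000/49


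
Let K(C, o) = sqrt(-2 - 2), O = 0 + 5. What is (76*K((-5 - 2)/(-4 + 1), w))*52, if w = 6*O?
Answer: 7904*I ≈ 7904.0*I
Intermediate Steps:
O = 5
w = 30 (w = 6*5 = 30)
K(C, o) = 2*I (K(C, o) = sqrt(-4) = 2*I)
(76*K((-5 - 2)/(-4 + 1), w))*52 = (76*(2*I))*52 = (152*I)*52 = 7904*I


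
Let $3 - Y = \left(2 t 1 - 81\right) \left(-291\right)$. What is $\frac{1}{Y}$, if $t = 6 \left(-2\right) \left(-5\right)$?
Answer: $\frac{1}{11352} \approx 8.809 \cdot 10^{-5}$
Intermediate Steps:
$t = 60$ ($t = \left(-12\right) \left(-5\right) = 60$)
$Y = 11352$ ($Y = 3 - \left(2 \cdot 60 \cdot 1 - 81\right) \left(-291\right) = 3 - \left(120 \cdot 1 - 81\right) \left(-291\right) = 3 - \left(120 - 81\right) \left(-291\right) = 3 - 39 \left(-291\right) = 3 - -11349 = 3 + 11349 = 11352$)
$\frac{1}{Y} = \frac{1}{11352}$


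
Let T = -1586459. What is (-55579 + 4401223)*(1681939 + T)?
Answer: 414922089120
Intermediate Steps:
(-55579 + 4401223)*(1681939 + T) = (-55579 + 4401223)*(1681939 - 1586459) = 4345644*95480 = 414922089120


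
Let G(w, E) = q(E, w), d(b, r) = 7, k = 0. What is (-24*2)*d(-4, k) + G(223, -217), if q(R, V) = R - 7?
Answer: -560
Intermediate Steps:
q(R, V) = -7 + R
G(w, E) = -7 + E
(-24*2)*d(-4, k) + G(223, -217) = -24*2*7 + (-7 - 217) = -48*7 - 224 = -336 - 224 = -560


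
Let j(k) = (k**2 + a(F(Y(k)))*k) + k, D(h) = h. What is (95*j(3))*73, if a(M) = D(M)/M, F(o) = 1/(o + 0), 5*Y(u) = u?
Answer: 104025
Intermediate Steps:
Y(u) = u/5
F(o) = 1/o
a(M) = 1 (a(M) = M/M = 1)
j(k) = k**2 + 2*k (j(k) = (k**2 + 1*k) + k = (k**2 + k) + k = (k + k**2) + k = k**2 + 2*k)
(95*j(3))*73 = (95*(3*(2 + 3)))*73 = (95*(3*5))*73 = (95*15)*73 = 1425*73 = 104025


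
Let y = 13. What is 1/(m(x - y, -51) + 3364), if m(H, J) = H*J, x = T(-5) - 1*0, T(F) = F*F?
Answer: 1/2752 ≈ 0.00036337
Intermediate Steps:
T(F) = F²
x = 25 (x = (-5)² - 1*0 = 25 + 0 = 25)
1/(m(x - y, -51) + 3364) = 1/((25 - 1*13)*(-51) + 3364) = 1/((25 - 13)*(-51) + 3364) = 1/(12*(-51) + 3364) = 1/(-612 + 3364) = 1/2752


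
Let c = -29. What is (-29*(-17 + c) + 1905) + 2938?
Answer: 6177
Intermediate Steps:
(-29*(-17 + c) + 1905) + 2938 = (-29*(-17 - 29) + 1905) + 2938 = (-29*(-46) + 1905) + 2938 = (1334 + 1905) + 2938 = 3239 + 2938 = 6177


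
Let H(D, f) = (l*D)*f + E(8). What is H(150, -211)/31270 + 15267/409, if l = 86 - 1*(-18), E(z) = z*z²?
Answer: -8194867/120655 ≈ -67.920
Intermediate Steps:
E(z) = z³
l = 104 (l = 86 + 18 = 104)
H(D, f) = 512 + 104*D*f (H(D, f) = (104*D)*f + 8³ = 104*D*f + 512 = 512 + 104*D*f)
H(150, -211)/31270 + 15267/409 = (512 + 104*150*(-211))/31270 + 15267/409 = (512 - 3291600)*(1/31270) + 15267*(1/409) = -3291088*1/31270 + 15267/409 = -31048/295 + 15267/409 = -8194867/120655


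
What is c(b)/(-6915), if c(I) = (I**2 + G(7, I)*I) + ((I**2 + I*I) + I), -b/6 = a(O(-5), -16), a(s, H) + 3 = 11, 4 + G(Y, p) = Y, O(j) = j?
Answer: -448/461 ≈ -0.97180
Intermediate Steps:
G(Y, p) = -4 + Y
a(s, H) = 8 (a(s, H) = -3 + 11 = 8)
b = -48 (b = -6*8 = -48)
c(I) = 3*I**2 + 4*I (c(I) = (I**2 + (-4 + 7)*I) + ((I**2 + I*I) + I) = (I**2 + 3*I) + ((I**2 + I**2) + I) = (I**2 + 3*I) + (2*I**2 + I) = (I**2 + 3*I) + (I + 2*I**2) = 3*I**2 + 4*I)
c(b)/(-6915) = -48*(4 + 3*(-48))/(-6915) = -48*(4 - 144)*(-1/6915) = -48*(-140)*(-1/6915) = 6720*(-1/6915) = -448/461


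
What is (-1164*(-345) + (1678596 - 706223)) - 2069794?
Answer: -695841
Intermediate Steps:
(-1164*(-345) + (1678596 - 706223)) - 2069794 = (401580 + 972373) - 2069794 = 1373953 - 2069794 = -695841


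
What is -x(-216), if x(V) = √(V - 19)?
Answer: -I*√235 ≈ -15.33*I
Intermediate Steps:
x(V) = √(-19 + V)
-x(-216) = -√(-19 - 216) = -√(-235) = -I*√235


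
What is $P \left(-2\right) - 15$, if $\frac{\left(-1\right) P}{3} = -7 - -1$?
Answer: $-51$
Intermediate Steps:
$P = 18$ ($P = - 3 \left(-7 - -1\right) = - 3 \left(-7 + 1\right) = \left(-3\right) \left(-6\right) = 18$)
$P \left(-2\right) - 15 = 18 \left(-2\right) - 15 = -36 - 15 = -51$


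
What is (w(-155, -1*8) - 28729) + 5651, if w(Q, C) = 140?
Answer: -22938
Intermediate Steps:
(w(-155, -1*8) - 28729) + 5651 = (140 - 28729) + 5651 = -28589 + 5651 = -22938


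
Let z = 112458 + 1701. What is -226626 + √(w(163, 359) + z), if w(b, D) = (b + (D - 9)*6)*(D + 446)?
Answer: -226626 + √1935874 ≈ -2.2523e+5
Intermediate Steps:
z = 114159
w(b, D) = (446 + D)*(-54 + b + 6*D) (w(b, D) = (b + (-9 + D)*6)*(446 + D) = (b + (-54 + 6*D))*(446 + D) = (-54 + b + 6*D)*(446 + D) = (446 + D)*(-54 + b + 6*D))
-226626 + √(w(163, 359) + z) = -226626 + √((-24084 + 6*359² + 446*163 + 2622*359 + 359*163) + 114159) = -226626 + √((-24084 + 6*128881 + 72698 + 941298 + 58517) + 114159) = -226626 + √((-24084 + 773286 + 72698 + 941298 + 58517) + 114159) = -226626 + √(1821715 + 114159) = -226626 + √1935874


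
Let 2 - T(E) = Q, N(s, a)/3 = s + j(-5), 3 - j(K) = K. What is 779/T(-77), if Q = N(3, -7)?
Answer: -779/31 ≈ -25.129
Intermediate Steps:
j(K) = 3 - K
N(s, a) = 24 + 3*s (N(s, a) = 3*(s + (3 - 1*(-5))) = 3*(s + (3 + 5)) = 3*(s + 8) = 3*(8 + s) = 24 + 3*s)
Q = 33 (Q = 24 + 3*3 = 24 + 9 = 33)
T(E) = -31 (T(E) = 2 - 1*33 = 2 - 33 = -31)
779/T(-77) = 779/(-31) = 779*(-1/31) = -779/31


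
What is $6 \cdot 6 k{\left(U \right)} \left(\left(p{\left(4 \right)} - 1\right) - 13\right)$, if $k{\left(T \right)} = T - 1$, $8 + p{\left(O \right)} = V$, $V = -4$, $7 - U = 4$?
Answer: $-1872$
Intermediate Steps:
$U = 3$ ($U = 7 - 4 = 3$)
$p{\left(O \right)} = -12$ ($p{\left(O \right)} = -8 - 4 = -12$)
$k{\left(T \right)} = -1 + T$
$6 \cdot 6 k{\left(U \right)} \left(\left(p{\left(4 \right)} - 1\right) - 13\right) = 6 \cdot 6 \left(-1 + 3\right) \left(\left(-12 - 1\right) - 13\right) = 36 \cdot 2 \left(-13 - 13\right) = 72 \left(-26\right) = -1872$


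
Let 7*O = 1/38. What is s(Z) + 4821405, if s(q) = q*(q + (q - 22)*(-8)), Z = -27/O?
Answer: -357510495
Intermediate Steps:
O = 1/266 (O = (⅐)/38 = (⅐)*(1/38) = 1/266 ≈ 0.0037594)
Z = -7182 (Z = -27/1/266 = -27*266 = -7182)
s(q) = q*(176 - 7*q) (s(q) = q*(q + (-22 + q)*(-8)) = q*(q + (176 - 8*q)) = q*(176 - 7*q))
s(Z) + 4821405 = -7182*(176 - 7*(-7182)) + 4821405 = -7182*(176 + 50274) + 4821405 = -7182*50450 + 4821405 = -362331900 + 4821405 = -357510495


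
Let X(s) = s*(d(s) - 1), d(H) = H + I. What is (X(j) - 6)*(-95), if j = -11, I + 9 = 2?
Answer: -19285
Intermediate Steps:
I = -7 (I = -9 + 2 = -7)
d(H) = -7 + H (d(H) = H - 7 = -7 + H)
X(s) = s*(-8 + s) (X(s) = s*((-7 + s) - 1) = s*(-8 + s))
(X(j) - 6)*(-95) = (-11*(-8 - 11) - 6)*(-95) = (-11*(-19) - 6)*(-95) = (209 - 6)*(-95) = 203*(-95) = -19285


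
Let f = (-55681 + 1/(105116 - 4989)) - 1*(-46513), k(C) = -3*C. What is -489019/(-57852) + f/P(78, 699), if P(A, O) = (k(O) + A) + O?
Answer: 1962309330893/127436038488 ≈ 15.398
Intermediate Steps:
P(A, O) = A - 2*O (P(A, O) = (-3*O + A) + O = (A - 3*O) + O = A - 2*O)
f = -917964335/100127 (f = (-55681 + 1/100127) + 46513 = -5575171486/100127 + 46513 = -917964335/100127 ≈ -9168.0)
-489019/(-57852) + f/P(78, 699) = -489019/(-57852) - 917964335/(100127*(78 - 2*699)) = -489019*(-1/57852) - 917964335/(100127*(78 - 1398)) = 489019/57852 - 917964335/100127/(-1320) = 489019/57852 - 917964335/100127*(-1/1320) = 489019/57852 + 183592867/26433528 = 1962309330893/127436038488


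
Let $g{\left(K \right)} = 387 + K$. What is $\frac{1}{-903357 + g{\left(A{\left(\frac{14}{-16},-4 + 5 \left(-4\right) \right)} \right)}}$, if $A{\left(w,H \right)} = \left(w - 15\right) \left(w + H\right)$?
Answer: $- \frac{64}{57764807} \approx -1.1079 \cdot 10^{-6}$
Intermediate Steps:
$A{\left(w,H \right)} = \left(-15 + w\right) \left(H + w\right)$
$\frac{1}{-903357 + g{\left(A{\left(\frac{14}{-16},-4 + 5 \left(-4\right) \right)} \right)}} = \frac{1}{-903357 - \left(- \frac{24817}{64} + 15 \left(-4 + 5 \left(-4\right)\right) - \left(-4 + 5 \left(-4\right)\right) \frac{14}{-16} + 15 \cdot 14 \frac{1}{-16}\right)} = \frac{1}{-903357 - \left(- \frac{24817}{64} + 15 \left(-4 - 20\right) - \left(-4 - 20\right) 14 \left(- \frac{1}{16}\right) + 15 \cdot 14 \left(- \frac{1}{16}\right)\right)} = \frac{1}{-903357 + \left(387 - \left(- \frac{3153}{8} - \frac{49}{64}\right)\right)} = \frac{1}{-903357 + \left(387 + \left(\frac{49}{64} + 360 + \frac{105}{8} + 21\right)\right)} = \frac{1}{-903357 + \left(387 + \frac{25273}{64}\right)} = \frac{1}{-903357 + \frac{50041}{64}} = \frac{1}{- \frac{57764807}{64}} = - \frac{64}{57764807}$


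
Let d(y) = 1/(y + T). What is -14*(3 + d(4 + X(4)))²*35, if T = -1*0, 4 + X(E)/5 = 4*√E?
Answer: -1305605/288 ≈ -4533.4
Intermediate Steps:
X(E) = -20 + 20*√E (X(E) = -20 + 5*(4*√E) = -20 + 20*√E)
T = 0
d(y) = 1/y (d(y) = 1/(y + 0) = 1/y)
-14*(3 + d(4 + X(4)))²*35 = -14*(3 + 1/(4 + (-20 + 20*√4)))²*35 = -14*(3 + 1/(4 + (-20 + 20*2)))²*35 = -14*(3 + 1/(4 + (-20 + 40)))²*35 = -14*(3 + 1/(4 + 20))²*35 = -14*(3 + 1/24)²*35 = -14*(73/24)²*35 = -14*5329/576*35 = -37303/288*35 = -1305605/288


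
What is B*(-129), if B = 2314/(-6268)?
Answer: 149253/3134 ≈ 47.624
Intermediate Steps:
B = -1157/3134 (B = 2314*(-1/6268) = -1157/3134 ≈ -0.36918)
B*(-129) = -1157/3134*(-129) = 149253/3134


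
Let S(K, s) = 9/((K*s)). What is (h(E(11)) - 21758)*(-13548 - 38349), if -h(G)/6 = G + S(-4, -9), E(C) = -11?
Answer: 2251655139/2 ≈ 1.1258e+9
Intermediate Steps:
S(K, s) = 9/(K*s) (S(K, s) = 9*(1/(K*s)) = 9/(K*s))
h(G) = -3/2 - 6*G (h(G) = -6*(G + 9/(-4*(-9))) = -6*(G + 9*(-¼)*(-⅑)) = -6*(G + ¼) = -6*(¼ + G) = -3/2 - 6*G)
(h(E(11)) - 21758)*(-13548 - 38349) = ((-3/2 - 6*(-11)) - 21758)*(-13548 - 38349) = ((-3/2 + 66) - 21758)*(-51897) = (129/2 - 21758)*(-51897) = -43387/2*(-51897) = 2251655139/2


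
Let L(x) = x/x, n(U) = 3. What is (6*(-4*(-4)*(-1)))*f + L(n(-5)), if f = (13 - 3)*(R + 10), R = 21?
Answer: -29759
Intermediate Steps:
L(x) = 1
f = 310 (f = (13 - 3)*(21 + 10) = 10*31 = 310)
(6*(-4*(-4)*(-1)))*f + L(n(-5)) = (6*(-4*(-4)*(-1)))*310 + 1 = (6*(16*(-1)))*310 + 1 = (6*(-16))*310 + 1 = -96*310 + 1 = -29760 + 1 = -29759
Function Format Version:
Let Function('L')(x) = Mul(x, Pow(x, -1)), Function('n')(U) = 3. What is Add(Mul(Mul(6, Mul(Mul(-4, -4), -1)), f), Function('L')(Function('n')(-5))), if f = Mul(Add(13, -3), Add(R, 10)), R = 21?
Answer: -29759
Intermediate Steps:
Function('L')(x) = 1
f = 310 (f = Mul(Add(13, -3), Add(21, 10)) = Mul(10, 31) = 310)
Add(Mul(Mul(6, Mul(Mul(-4, -4), -1)), f), Function('L')(Function('n')(-5))) = Add(Mul(Mul(6, Mul(Mul(-4, -4), -1)), 310), 1) = Add(Mul(Mul(6, Mul(16, -1)), 310), 1) = Add(Mul(Mul(6, -16), 310), 1) = Add(Mul(-96, 310), 1) = Add(-29760, 1) = -29759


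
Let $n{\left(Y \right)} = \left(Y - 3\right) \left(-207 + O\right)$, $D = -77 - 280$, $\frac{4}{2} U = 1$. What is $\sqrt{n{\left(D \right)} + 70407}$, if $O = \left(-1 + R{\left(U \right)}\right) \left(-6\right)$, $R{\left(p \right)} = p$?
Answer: $3 \sqrt{15983} \approx 379.27$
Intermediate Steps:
$U = \frac{1}{2}$ ($U = \frac{1}{2} \cdot 1 = \frac{1}{2} \approx 0.5$)
$O = 3$ ($O = \left(-1 + \frac{1}{2}\right) \left(-6\right) = \left(- \frac{1}{2}\right) \left(-6\right) = 3$)
$D = -357$ ($D = -77 - 280 = -357$)
$n{\left(Y \right)} = 612 - 204 Y$ ($n{\left(Y \right)} = \left(Y - 3\right) \left(-207 + 3\right) = \left(-3 + Y\right) \left(-204\right) = 612 - 204 Y$)
$\sqrt{n{\left(D \right)} + 70407} = \sqrt{\left(612 - -72828\right) + 70407} = \sqrt{\left(612 + 72828\right) + 70407} = \sqrt{73440 + 70407} = \sqrt{143847} = 3 \sqrt{15983}$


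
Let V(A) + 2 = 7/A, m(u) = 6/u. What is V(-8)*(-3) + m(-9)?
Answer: 191/24 ≈ 7.9583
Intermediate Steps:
V(A) = -2 + 7/A
V(-8)*(-3) + m(-9) = (-2 + 7/(-8))*(-3) + 6/(-9) = (-2 + 7*(-1/8))*(-3) + 6*(-1/9) = (-2 - 7/8)*(-3) - 2/3 = -23/8*(-3) - 2/3 = 69/8 - 2/3 = 191/24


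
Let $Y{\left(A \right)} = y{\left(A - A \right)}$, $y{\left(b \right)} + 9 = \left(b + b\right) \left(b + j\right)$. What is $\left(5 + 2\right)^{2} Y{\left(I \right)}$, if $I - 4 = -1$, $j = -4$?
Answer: $-441$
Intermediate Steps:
$y{\left(b \right)} = -9 + 2 b \left(-4 + b\right)$ ($y{\left(b \right)} = -9 + \left(b + b\right) \left(b - 4\right) = -9 + 2 b \left(-4 + b\right)$)
$I = 3$ ($I = 4 - 1 = 3$)
$Y{\left(A \right)} = -9$ ($Y{\left(A \right)} = -9 - 8 \left(A - A\right) + 2 \left(A - A\right)^{2} = -9 - 0 + 2 \cdot 0^{2} = -9 + 0 + 2 \cdot 0 = -9 + 0 + 0 = -9$)
$\left(5 + 2\right)^{2} Y{\left(I \right)} = \left(5 + 2\right)^{2} \left(-9\right) = 7^{2} \left(-9\right) = 49 \left(-9\right) = -441$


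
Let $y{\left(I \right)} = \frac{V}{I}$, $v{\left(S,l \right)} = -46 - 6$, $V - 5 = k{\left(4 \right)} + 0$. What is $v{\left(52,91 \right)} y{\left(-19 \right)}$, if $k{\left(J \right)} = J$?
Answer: $\frac{468}{19} \approx 24.632$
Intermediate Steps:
$V = 9$ ($V = 5 + \left(4 + 0\right) = 5 + 4 = 9$)
$v{\left(S,l \right)} = -52$
$y{\left(I \right)} = \frac{9}{I}$
$v{\left(52,91 \right)} y{\left(-19 \right)} = - 52 \frac{9}{-19} = - 52 \cdot 9 \left(- \frac{1}{19}\right) = \left(-52\right) \left(- \frac{9}{19}\right) = \frac{468}{19}$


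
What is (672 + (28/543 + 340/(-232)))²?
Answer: 446030619196969/991872036 ≈ 4.4969e+5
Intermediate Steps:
(672 + (28/543 + 340/(-232)))² = (672 + (28*(1/543) + 340*(-1/232)))² = (672 + (28/543 - 85/58))² = (672 - 44531/31494)² = (21119437/31494)² = 446030619196969/991872036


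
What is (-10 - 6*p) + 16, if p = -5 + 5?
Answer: 6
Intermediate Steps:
p = 0
(-10 - 6*p) + 16 = (-10 - 6*0) + 16 = (-10 + 0) + 16 = -10 + 16 = 6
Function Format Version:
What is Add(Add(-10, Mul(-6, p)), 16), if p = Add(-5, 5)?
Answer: 6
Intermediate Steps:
p = 0
Add(Add(-10, Mul(-6, p)), 16) = Add(Add(-10, Mul(-6, 0)), 16) = Add(Add(-10, 0), 16) = Add(-10, 16) = 6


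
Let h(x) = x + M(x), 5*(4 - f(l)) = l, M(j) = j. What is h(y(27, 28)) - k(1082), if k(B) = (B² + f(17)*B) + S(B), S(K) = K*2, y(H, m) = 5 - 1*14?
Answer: -5867776/5 ≈ -1.1736e+6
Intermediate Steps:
y(H, m) = -9 (y(H, m) = 5 - 14 = -9)
f(l) = 4 - l/5
S(K) = 2*K
k(B) = B² + 13*B/5 (k(B) = (B² + (4 - ⅕*17)*B) + 2*B = (B² + (4 - 17/5)*B) + 2*B = (B² + 3*B/5) + 2*B = B² + 13*B/5)
h(x) = 2*x (h(x) = x + x = 2*x)
h(y(27, 28)) - k(1082) = 2*(-9) - 1082*(13 + 5*1082)/5 = -18 - 1082*(13 + 5410)/5 = -18 - 1082*5423/5 = -18 - 1*5867686/5 = -18 - 5867686/5 = -5867776/5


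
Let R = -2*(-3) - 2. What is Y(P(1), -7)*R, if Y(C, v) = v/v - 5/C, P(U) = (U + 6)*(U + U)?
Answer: 18/7 ≈ 2.5714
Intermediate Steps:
P(U) = 2*U*(6 + U) (P(U) = (6 + U)*(2*U) = 2*U*(6 + U))
Y(C, v) = 1 - 5/C
R = 4 (R = 6 - 2 = 4)
Y(P(1), -7)*R = ((-5 + 2*1*(6 + 1))/((2*1*(6 + 1))))*4 = ((-5 + 2*1*7)/((2*1*7)))*4 = ((-5 + 14)/14)*4 = ((1/14)*9)*4 = (9/14)*4 = 18/7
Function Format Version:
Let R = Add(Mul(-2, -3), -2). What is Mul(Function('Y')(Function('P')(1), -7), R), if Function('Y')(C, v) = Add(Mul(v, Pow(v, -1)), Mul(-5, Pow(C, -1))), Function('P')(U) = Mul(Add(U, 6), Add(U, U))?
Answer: Rational(18, 7) ≈ 2.5714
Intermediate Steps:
Function('P')(U) = Mul(2, U, Add(6, U)) (Function('P')(U) = Mul(Add(6, U), Mul(2, U)) = Mul(2, U, Add(6, U)))
Function('Y')(C, v) = Add(1, Mul(-5, Pow(C, -1)))
R = 4 (R = Add(6, -2) = 4)
Mul(Function('Y')(Function('P')(1), -7), R) = Mul(Mul(Pow(Mul(2, 1, Add(6, 1)), -1), Add(-5, Mul(2, 1, Add(6, 1)))), 4) = Mul(Mul(Pow(Mul(2, 1, 7), -1), Add(-5, Mul(2, 1, 7))), 4) = Mul(Mul(Pow(14, -1), Add(-5, 14)), 4) = Mul(Mul(Rational(1, 14), 9), 4) = Mul(Rational(9, 14), 4) = Rational(18, 7)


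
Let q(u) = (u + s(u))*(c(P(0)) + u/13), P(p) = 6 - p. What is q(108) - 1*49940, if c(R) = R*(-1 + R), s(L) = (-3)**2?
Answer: -45458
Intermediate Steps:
s(L) = 9
q(u) = (9 + u)*(30 + u/13) (q(u) = (u + 9)*((6 - 1*0)*(-1 + (6 - 1*0)) + u/13) = (9 + u)*((6 + 0)*(-1 + (6 + 0)) + u*(1/13)) = (9 + u)*(6*(-1 + 6) + u/13) = (9 + u)*(6*5 + u/13) = (9 + u)*(30 + u/13))
q(108) - 1*49940 = (270 + (1/13)*108**2 + (399/13)*108) - 1*49940 = (270 + (1/13)*11664 + 43092/13) - 49940 = (270 + 11664/13 + 43092/13) - 49940 = 4482 - 49940 = -45458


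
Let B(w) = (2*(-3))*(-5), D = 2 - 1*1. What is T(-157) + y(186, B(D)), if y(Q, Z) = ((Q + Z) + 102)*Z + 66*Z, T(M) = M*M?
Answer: 36169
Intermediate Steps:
T(M) = M**2
D = 1 (D = 2 - 1 = 1)
B(w) = 30 (B(w) = -6*(-5) = 30)
y(Q, Z) = 66*Z + Z*(102 + Q + Z) (y(Q, Z) = (102 + Q + Z)*Z + 66*Z = Z*(102 + Q + Z) + 66*Z = 66*Z + Z*(102 + Q + Z))
T(-157) + y(186, B(D)) = (-157)**2 + 30*(168 + 186 + 30) = 24649 + 30*384 = 24649 + 11520 = 36169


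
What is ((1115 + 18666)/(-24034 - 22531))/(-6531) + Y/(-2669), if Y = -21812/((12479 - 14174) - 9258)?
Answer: -2018369842721/2963464286371785 ≈ -0.00068108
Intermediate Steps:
Y = 21812/10953 (Y = -21812/(-1695 - 9258) = -21812/(-10953) = -21812*(-1/10953) = 21812/10953 ≈ 1.9914)
((1115 + 18666)/(-24034 - 22531))/(-6531) + Y/(-2669) = ((1115 + 18666)/(-24034 - 22531))/(-6531) + (21812/10953)/(-2669) = (19781/(-46565))*(-1/6531) + (21812/10953)*(-1/2669) = (19781*(-1/46565))*(-1/6531) - 21812/29233557 = -19781/46565*(-1/6531) - 21812/29233557 = 19781/304116015 - 21812/29233557 = -2018369842721/2963464286371785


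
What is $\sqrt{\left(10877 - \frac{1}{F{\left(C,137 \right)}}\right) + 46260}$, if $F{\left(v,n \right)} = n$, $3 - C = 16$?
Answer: $\frac{6 \sqrt{29789006}}{137} \approx 239.03$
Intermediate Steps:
$C = -13$ ($C = 3 - 16 = -13$)
$\sqrt{\left(10877 - \frac{1}{F{\left(C,137 \right)}}\right) + 46260} = \sqrt{\left(10877 - \frac{1}{137}\right) + 46260} = \sqrt{\frac{1490148}{137} + 46260} = \sqrt{\frac{7827768}{137}} = \frac{6 \sqrt{29789006}}{137}$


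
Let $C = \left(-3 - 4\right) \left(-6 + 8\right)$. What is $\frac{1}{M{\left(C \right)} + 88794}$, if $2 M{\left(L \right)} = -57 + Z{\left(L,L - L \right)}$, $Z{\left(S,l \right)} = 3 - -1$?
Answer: $\frac{2}{177535} \approx 1.1265 \cdot 10^{-5}$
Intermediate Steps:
$Z{\left(S,l \right)} = 4$ ($Z{\left(S,l \right)} = 3 + 1 = 4$)
$C = -14$ ($C = \left(-3 - 4\right) 2 = \left(-7\right) 2 = -14$)
$M{\left(L \right)} = - \frac{53}{2}$ ($M{\left(L \right)} = \frac{-57 + 4}{2} = \frac{1}{2} \left(-53\right) = - \frac{53}{2}$)
$\frac{1}{M{\left(C \right)} + 88794} = \frac{1}{- \frac{53}{2} + 88794} = \frac{1}{\frac{177535}{2}} = \frac{2}{177535}$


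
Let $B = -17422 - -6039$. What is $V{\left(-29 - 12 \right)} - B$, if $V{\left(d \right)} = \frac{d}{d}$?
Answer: $11384$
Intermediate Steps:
$V{\left(d \right)} = 1$
$B = -11383$ ($B = -17422 + 6039 = -11383$)
$V{\left(-29 - 12 \right)} - B = 1 - -11383 = 1 + 11383 = 11384$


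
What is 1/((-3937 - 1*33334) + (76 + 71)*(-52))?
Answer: -1/44915 ≈ -2.2264e-5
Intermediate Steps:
1/((-3937 - 1*33334) + (76 + 71)*(-52)) = 1/((-3937 - 33334) + 147*(-52)) = 1/(-37271 - 7644) = 1/(-44915) = -1/44915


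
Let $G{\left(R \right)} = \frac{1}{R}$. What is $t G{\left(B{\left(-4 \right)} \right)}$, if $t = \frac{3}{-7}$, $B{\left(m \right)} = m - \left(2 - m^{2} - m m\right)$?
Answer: $- \frac{3}{182} \approx -0.016484$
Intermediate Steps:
$B{\left(m \right)} = -2 + m + 2 m^{2}$ ($B{\left(m \right)} = m + \left(\left(m^{2} + m^{2}\right) - 2\right) = m + \left(2 m^{2} - 2\right) = m + \left(-2 + 2 m^{2}\right) = -2 + m + 2 m^{2}$)
$t = - \frac{3}{7}$ ($t = 3 \left(- \frac{1}{7}\right) = - \frac{3}{7} \approx -0.42857$)
$t G{\left(B{\left(-4 \right)} \right)} = - \frac{3}{7 \left(-2 - 4 + 2 \left(-4\right)^{2}\right)} = - \frac{3}{7 \left(-2 - 4 + 2 \cdot 16\right)} = - \frac{3}{7 \left(-2 - 4 + 32\right)} = - \frac{3}{7 \cdot 26} = \left(- \frac{3}{7}\right) \frac{1}{26} = - \frac{3}{182}$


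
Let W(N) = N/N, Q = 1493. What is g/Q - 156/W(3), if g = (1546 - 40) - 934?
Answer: -232336/1493 ≈ -155.62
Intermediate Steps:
W(N) = 1
g = 572 (g = 1506 - 934 = 572)
g/Q - 156/W(3) = 572/1493 - 156/1 = 572*(1/1493) - 156*1 = 572/1493 - 156 = -232336/1493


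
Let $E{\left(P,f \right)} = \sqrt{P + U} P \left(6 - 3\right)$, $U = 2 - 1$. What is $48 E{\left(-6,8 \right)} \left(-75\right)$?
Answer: $64800 i \sqrt{5} \approx 1.449 \cdot 10^{5} i$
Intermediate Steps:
$U = 1$
$E{\left(P,f \right)} = 3 P \sqrt{1 + P}$ ($E{\left(P,f \right)} = \sqrt{P + 1} P \left(6 - 3\right) = \sqrt{1 + P} P 3 = \sqrt{1 + P} 3 P = 3 P \sqrt{1 + P}$)
$48 E{\left(-6,8 \right)} \left(-75\right) = 48 \cdot 3 \left(-6\right) \sqrt{1 - 6} \left(-75\right) = 48 \cdot 3 \left(-6\right) \sqrt{-5} \left(-75\right) = 48 \cdot 3 \left(-6\right) i \sqrt{5} \left(-75\right) = 48 \left(- 18 i \sqrt{5}\right) \left(-75\right) = - 864 i \sqrt{5} \left(-75\right) = 64800 i \sqrt{5}$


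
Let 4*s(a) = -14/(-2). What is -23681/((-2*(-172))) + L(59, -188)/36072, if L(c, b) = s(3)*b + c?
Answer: -3955157/57448 ≈ -68.848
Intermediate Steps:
s(a) = 7/4 (s(a) = (-14/(-2))/4 = (-14*(-½))/4 = (¼)*7 = 7/4)
L(c, b) = c + 7*b/4 (L(c, b) = 7*b/4 + c = c + 7*b/4)
-23681/((-2*(-172))) + L(59, -188)/36072 = -23681/((-2*(-172))) + (59 + (7/4)*(-188))/36072 = -23681/344 + (59 - 329)*(1/36072) = -23681*1/344 - 270*1/36072 = -23681/344 - 5/668 = -3955157/57448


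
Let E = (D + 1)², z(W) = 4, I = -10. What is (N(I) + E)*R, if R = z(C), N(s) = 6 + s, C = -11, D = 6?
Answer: 180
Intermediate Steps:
E = 49 (E = (6 + 1)² = 7² = 49)
R = 4
(N(I) + E)*R = ((6 - 10) + 49)*4 = (-4 + 49)*4 = 45*4 = 180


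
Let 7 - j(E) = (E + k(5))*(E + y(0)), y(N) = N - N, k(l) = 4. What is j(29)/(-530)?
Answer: 95/53 ≈ 1.7925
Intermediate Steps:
y(N) = 0
j(E) = 7 - E*(4 + E) (j(E) = 7 - (E + 4)*(E + 0) = 7 - (4 + E)*E = 7 - E*(4 + E))
j(29)/(-530) = (7 - 1*29**2 - 4*29)/(-530) = (7 - 1*841 - 116)*(-1/530) = (7 - 841 - 116)*(-1/530) = -950*(-1/530) = 95/53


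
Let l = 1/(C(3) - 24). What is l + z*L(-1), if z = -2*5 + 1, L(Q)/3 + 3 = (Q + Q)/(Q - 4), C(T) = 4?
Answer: 1403/20 ≈ 70.150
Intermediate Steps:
l = -1/20 (l = 1/(4 - 24) = 1/(-20) = -1/20 ≈ -0.050000)
L(Q) = -9 + 6*Q/(-4 + Q) (L(Q) = -9 + 3*((Q + Q)/(Q - 4)) = -9 + 3*((2*Q)/(-4 + Q)) = -9 + 3*(2*Q/(-4 + Q)) = -9 + 6*Q/(-4 + Q))
z = -9 (z = -10 + 1 = -9)
l + z*L(-1) = -1/20 - 27*(12 - 1*(-1))/(-4 - 1) = -1/20 - 27*(12 + 1)/(-5) = -1/20 - 27*(-1)*13/5 = -1/20 - 9*(-39/5) = -1/20 + 351/5 = 1403/20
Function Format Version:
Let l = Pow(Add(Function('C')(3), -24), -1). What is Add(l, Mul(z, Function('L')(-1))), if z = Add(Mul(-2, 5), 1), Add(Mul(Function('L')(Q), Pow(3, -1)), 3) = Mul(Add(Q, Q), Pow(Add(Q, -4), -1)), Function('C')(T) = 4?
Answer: Rational(1403, 20) ≈ 70.150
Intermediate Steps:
l = Rational(-1, 20) (l = Pow(Add(4, -24), -1) = Pow(-20, -1) = Rational(-1, 20) ≈ -0.050000)
Function('L')(Q) = Add(-9, Mul(6, Q, Pow(Add(-4, Q), -1))) (Function('L')(Q) = Add(-9, Mul(3, Mul(Add(Q, Q), Pow(Add(Q, -4), -1)))) = Add(-9, Mul(3, Mul(Mul(2, Q), Pow(Add(-4, Q), -1)))) = Add(-9, Mul(3, Mul(2, Q, Pow(Add(-4, Q), -1)))) = Add(-9, Mul(6, Q, Pow(Add(-4, Q), -1))))
z = -9 (z = Add(-10, 1) = -9)
Add(l, Mul(z, Function('L')(-1))) = Add(Rational(-1, 20), Mul(-9, Mul(3, Pow(Add(-4, -1), -1), Add(12, Mul(-1, -1))))) = Add(Rational(-1, 20), Mul(-9, Mul(3, Pow(-5, -1), Add(12, 1)))) = Add(Rational(-1, 20), Mul(-9, Mul(3, Rational(-1, 5), 13))) = Add(Rational(-1, 20), Mul(-9, Rational(-39, 5))) = Add(Rational(-1, 20), Rational(351, 5)) = Rational(1403, 20)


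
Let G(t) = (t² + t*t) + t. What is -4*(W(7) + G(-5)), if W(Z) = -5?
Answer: -160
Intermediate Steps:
G(t) = t + 2*t² (G(t) = (t² + t²) + t = 2*t² + t = t + 2*t²)
-4*(W(7) + G(-5)) = -4*(-5 - 5*(1 + 2*(-5))) = -4*(-5 - 5*(1 - 10)) = -4*(-5 - 5*(-9)) = -4*(-5 + 45) = -4*40 = -160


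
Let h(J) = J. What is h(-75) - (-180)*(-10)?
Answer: -1875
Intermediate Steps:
h(-75) - (-180)*(-10) = -75 - (-180)*(-10) = -75 - 1*1800 = -75 - 1800 = -1875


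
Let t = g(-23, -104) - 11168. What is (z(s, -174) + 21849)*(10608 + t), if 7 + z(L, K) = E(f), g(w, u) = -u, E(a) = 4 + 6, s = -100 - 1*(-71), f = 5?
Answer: -9964512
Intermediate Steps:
s = -29 (s = -100 + 71 = -29)
E(a) = 10
z(L, K) = 3 (z(L, K) = -7 + 10 = 3)
t = -11064 (t = -1*(-104) - 11168 = 104 - 11168 = -11064)
(z(s, -174) + 21849)*(10608 + t) = (3 + 21849)*(10608 - 11064) = 21852*(-456) = -9964512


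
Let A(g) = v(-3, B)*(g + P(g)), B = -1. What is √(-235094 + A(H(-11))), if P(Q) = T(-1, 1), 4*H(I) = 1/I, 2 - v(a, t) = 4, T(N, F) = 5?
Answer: I*√113790314/22 ≈ 484.88*I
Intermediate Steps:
v(a, t) = -2 (v(a, t) = 2 - 1*4 = 2 - 4 = -2)
H(I) = 1/(4*I)
P(Q) = 5
A(g) = -10 - 2*g (A(g) = -2*(g + 5) = -2*(5 + g) = -10 - 2*g)
√(-235094 + A(H(-11))) = √(-235094 + (-10 - 1/(2*(-11)))) = √(-235094 + (-10 - (-1)/(2*11))) = √(-235094 + (-10 - 2*(-1/44))) = √(-235094 + (-10 + 1/22)) = √(-235094 - 219/22) = √(-5172287/22) = I*√113790314/22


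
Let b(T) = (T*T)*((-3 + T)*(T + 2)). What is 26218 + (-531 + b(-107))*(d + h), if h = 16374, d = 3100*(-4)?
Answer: 525503581324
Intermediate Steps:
b(T) = T²*(-3 + T)*(2 + T) (b(T) = T²*((-3 + T)*(2 + T)) = T²*(-3 + T)*(2 + T))
d = -12400
26218 + (-531 + b(-107))*(d + h) = 26218 + (-531 + (-107)²*(-6 + (-107)² - 1*(-107)))*(-12400 + 16374) = 26218 + (-531 + 11449*(-6 + 11449 + 107))*3974 = 26218 + (-531 + 11449*11550)*3974 = 26218 + (-531 + 132235950)*3974 = 26218 + 132235419*3974 = 26218 + 525503555106 = 525503581324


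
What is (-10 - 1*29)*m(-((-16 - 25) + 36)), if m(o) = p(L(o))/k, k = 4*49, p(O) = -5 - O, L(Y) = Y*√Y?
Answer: 195/196 + 195*√5/196 ≈ 3.2196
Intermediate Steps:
L(Y) = Y^(3/2)
k = 196
m(o) = -5/196 - o^(3/2)/196 (m(o) = (-5 - o^(3/2))/196 = (-5 - o^(3/2))*(1/196) = -5/196 - o^(3/2)/196)
(-10 - 1*29)*m(-((-16 - 25) + 36)) = (-10 - 1*29)*(-5/196 - 5^(3/2)/196) = (-10 - 29)*(-5/196 - 5^(3/2)/196) = -39*(-5/196 - 5^(3/2)/196) = -39*(-5/196 - 5*√5/196) = 195/196 + 195*√5/196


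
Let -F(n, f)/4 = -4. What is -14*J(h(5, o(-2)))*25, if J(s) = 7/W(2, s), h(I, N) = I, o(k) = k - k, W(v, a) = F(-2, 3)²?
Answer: -1225/128 ≈ -9.5703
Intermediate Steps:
F(n, f) = 16 (F(n, f) = -4*(-4) = 16)
W(v, a) = 256 (W(v, a) = 16² = 256)
o(k) = 0
J(s) = 7/256
-14*J(h(5, o(-2)))*25 = -14*7/256*25 = -49/128*25 = -1225/128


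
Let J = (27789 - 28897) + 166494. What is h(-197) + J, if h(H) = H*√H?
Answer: 165386 - 197*I*√197 ≈ 1.6539e+5 - 2765.0*I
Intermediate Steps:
h(H) = H^(3/2)
J = 165386 (J = -1108 + 166494 = 165386)
h(-197) + J = (-197)^(3/2) + 165386 = -197*I*√197 + 165386 = 165386 - 197*I*√197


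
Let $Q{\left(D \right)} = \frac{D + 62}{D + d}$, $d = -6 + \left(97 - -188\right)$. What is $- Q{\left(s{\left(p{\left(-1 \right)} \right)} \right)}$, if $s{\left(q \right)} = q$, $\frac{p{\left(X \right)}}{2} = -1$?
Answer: $- \frac{60}{277} \approx -0.21661$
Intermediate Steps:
$p{\left(X \right)} = -2$ ($p{\left(X \right)} = 2 \left(-1\right) = -2$)
$d = 279$ ($d = -6 + \left(97 + 188\right) = -6 + 285 = 279$)
$Q{\left(D \right)} = \frac{62 + D}{279 + D}$ ($Q{\left(D \right)} = \frac{D + 62}{D + 279} = \frac{62 + D}{279 + D}$)
$- Q{\left(s{\left(p{\left(-1 \right)} \right)} \right)} = - \frac{62 - 2}{279 - 2} = - \frac{60}{277}$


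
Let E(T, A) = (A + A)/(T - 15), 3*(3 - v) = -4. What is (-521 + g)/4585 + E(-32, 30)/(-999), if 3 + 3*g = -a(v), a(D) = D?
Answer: -128583/1139045 ≈ -0.11289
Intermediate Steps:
v = 13/3 (v = 3 - ⅓*(-4) = 3 + 4/3 = 13/3 ≈ 4.3333)
g = -22/9 (g = -1 + (-1*13/3)/3 = -1 + (⅓)*(-13/3) = -1 - 13/9 = -22/9 ≈ -2.4444)
E(T, A) = 2*A/(-15 + T) (E(T, A) = (2*A)/(-15 + T) = 2*A/(-15 + T))
(-521 + g)/4585 + E(-32, 30)/(-999) = (-521 - 22/9)/4585 + (2*30/(-15 - 32))/(-999) = -4711/9*1/4585 + (2*30/(-47))*(-1/999) = -673/5895 + (2*30*(-1/47))*(-1/999) = -673/5895 - 60/47*(-1/999) = -673/5895 + 20/15651 = -128583/1139045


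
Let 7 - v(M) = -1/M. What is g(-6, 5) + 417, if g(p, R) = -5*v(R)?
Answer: 381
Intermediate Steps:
v(M) = 7 + 1/M (v(M) = 7 - (-1)/M = 7 + 1/M)
g(p, R) = -35 - 5/R (g(p, R) = -5*(7 + 1/R) = -35 - 5/R)
g(-6, 5) + 417 = (-35 - 5/5) + 417 = (-35 - 5*⅕) + 417 = (-35 - 1) + 417 = -36 + 417 = 381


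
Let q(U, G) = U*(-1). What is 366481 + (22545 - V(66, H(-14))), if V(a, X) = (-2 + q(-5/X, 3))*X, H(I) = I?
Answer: 388993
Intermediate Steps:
q(U, G) = -U
V(a, X) = X*(-2 + 5/X) (V(a, X) = (-2 - (-5)/X)*X = (-2 + 5/X)*X = X*(-2 + 5/X))
366481 + (22545 - V(66, H(-14))) = 366481 + (22545 - (5 - 2*(-14))) = 366481 + (22545 - (5 + 28)) = 366481 + (22545 - 1*33) = 366481 + (22545 - 33) = 366481 + 22512 = 388993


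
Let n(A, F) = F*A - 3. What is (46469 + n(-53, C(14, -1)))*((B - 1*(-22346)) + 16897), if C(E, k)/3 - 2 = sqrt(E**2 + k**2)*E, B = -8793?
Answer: 1405206600 - 67781700*sqrt(197) ≈ 4.5384e+8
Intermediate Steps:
C(E, k) = 6 + 3*E*sqrt(E**2 + k**2) (C(E, k) = 6 + 3*(sqrt(E**2 + k**2)*E) = 6 + 3*(E*sqrt(E**2 + k**2)) = 6 + 3*E*sqrt(E**2 + k**2))
n(A, F) = -3 + A*F (n(A, F) = A*F - 3 = -3 + A*F)
(46469 + n(-53, C(14, -1)))*((B - 1*(-22346)) + 16897) = (46469 + (-3 - 53*(6 + 3*14*sqrt(14**2 + (-1)**2))))*((-8793 - 1*(-22346)) + 16897) = (46469 + (-3 - 53*(6 + 3*14*sqrt(196 + 1))))*((-8793 + 22346) + 16897) = (46469 + (-3 - 53*(6 + 3*14*sqrt(197))))*(13553 + 16897) = (46469 + (-3 - 53*(6 + 42*sqrt(197))))*30450 = (46469 + (-3 + (-318 - 2226*sqrt(197))))*30450 = (46469 + (-321 - 2226*sqrt(197)))*30450 = (46148 - 2226*sqrt(197))*30450 = 1405206600 - 67781700*sqrt(197)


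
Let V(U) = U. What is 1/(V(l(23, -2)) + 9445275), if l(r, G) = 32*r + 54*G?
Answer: 1/9445903 ≈ 1.0587e-7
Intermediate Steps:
1/(V(l(23, -2)) + 9445275) = 1/((32*23 + 54*(-2)) + 9445275) = 1/((736 - 108) + 9445275) = 1/(628 + 9445275) = 1/9445903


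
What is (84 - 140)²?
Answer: 3136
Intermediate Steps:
(84 - 140)² = (-56)² = 3136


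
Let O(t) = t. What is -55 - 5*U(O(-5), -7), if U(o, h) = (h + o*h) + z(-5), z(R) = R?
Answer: -170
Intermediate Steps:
U(o, h) = -5 + h + h*o (U(o, h) = (h + o*h) - 5 = (h + h*o) - 5 = -5 + h + h*o)
-55 - 5*U(O(-5), -7) = -55 - 5*(-5 - 7 - 7*(-5)) = -55 - 5*(-5 - 7 + 35) = -55 - 5*23 = -55 - 115 = -170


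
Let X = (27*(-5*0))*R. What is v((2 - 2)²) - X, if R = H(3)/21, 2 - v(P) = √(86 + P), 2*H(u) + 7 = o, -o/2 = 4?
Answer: 2 - √86 ≈ -7.2736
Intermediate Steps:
o = -8 (o = -2*4 = -8)
H(u) = -15/2 (H(u) = -7/2 + (½)*(-8) = -7/2 - 4 = -15/2)
v(P) = 2 - √(86 + P)
R = -5/14 (R = -15/2/21 = -15/2*1/21 = -5/14 ≈ -0.35714)
X = 0 (X = (27*(-5*0))*(-5/14) = (27*0)*(-5/14) = 0*(-5/14) = 0)
v((2 - 2)²) - X = (2 - √(86 + (2 - 2)²)) - 1*0 = (2 - √(86 + 0²)) + 0 = (2 - √(86 + 0)) + 0 = (2 - √86) + 0 = 2 - √86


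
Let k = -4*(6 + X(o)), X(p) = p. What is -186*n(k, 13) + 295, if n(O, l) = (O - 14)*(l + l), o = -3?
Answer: 126031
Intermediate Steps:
k = -12 (k = -4*(6 - 3) = -4*3 = -12)
n(O, l) = 2*l*(-14 + O) (n(O, l) = (-14 + O)*(2*l) = 2*l*(-14 + O))
-186*n(k, 13) + 295 = -372*13*(-14 - 12) + 295 = -372*13*(-26) + 295 = -186*(-676) + 295 = 125736 + 295 = 126031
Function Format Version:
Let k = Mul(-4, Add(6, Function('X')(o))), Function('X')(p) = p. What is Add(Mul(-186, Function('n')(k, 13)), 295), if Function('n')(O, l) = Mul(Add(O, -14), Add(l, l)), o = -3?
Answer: 126031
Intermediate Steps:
k = -12 (k = Mul(-4, Add(6, -3)) = Mul(-4, 3) = -12)
Function('n')(O, l) = Mul(2, l, Add(-14, O)) (Function('n')(O, l) = Mul(Add(-14, O), Mul(2, l)) = Mul(2, l, Add(-14, O)))
Add(Mul(-186, Function('n')(k, 13)), 295) = Add(Mul(-186, Mul(2, 13, Add(-14, -12))), 295) = Add(Mul(-186, Mul(2, 13, -26)), 295) = Add(Mul(-186, -676), 295) = Add(125736, 295) = 126031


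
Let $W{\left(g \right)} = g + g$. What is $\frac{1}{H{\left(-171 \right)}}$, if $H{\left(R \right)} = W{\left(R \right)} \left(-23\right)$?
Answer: $\frac{1}{7866} \approx 0.00012713$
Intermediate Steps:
$W{\left(g \right)} = 2 g$
$H{\left(R \right)} = - 46 R$ ($H{\left(R \right)} = 2 R \left(-23\right) = - 46 R$)
$\frac{1}{H{\left(-171 \right)}} = \frac{1}{\left(-46\right) \left(-171\right)} = \frac{1}{7866}$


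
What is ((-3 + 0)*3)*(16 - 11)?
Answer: -45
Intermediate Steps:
((-3 + 0)*3)*(16 - 11) = -3*3*5 = -9*5 = -45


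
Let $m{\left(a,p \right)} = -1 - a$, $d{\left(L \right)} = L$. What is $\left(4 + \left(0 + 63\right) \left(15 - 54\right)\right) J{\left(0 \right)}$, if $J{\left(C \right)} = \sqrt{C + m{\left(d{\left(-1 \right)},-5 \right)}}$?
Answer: $0$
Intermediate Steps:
$J{\left(C \right)} = \sqrt{C}$ ($J{\left(C \right)} = \sqrt{C - 0} = \sqrt{C + \left(-1 + 1\right)} = \sqrt{C + 0} = \sqrt{C}$)
$\left(4 + \left(0 + 63\right) \left(15 - 54\right)\right) J{\left(0 \right)} = \left(4 + \left(0 + 63\right) \left(15 - 54\right)\right) \sqrt{0} = \left(4 + 63 \left(-39\right)\right) 0 = \left(4 - 2457\right) 0 = \left(-2453\right) 0 = 0$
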